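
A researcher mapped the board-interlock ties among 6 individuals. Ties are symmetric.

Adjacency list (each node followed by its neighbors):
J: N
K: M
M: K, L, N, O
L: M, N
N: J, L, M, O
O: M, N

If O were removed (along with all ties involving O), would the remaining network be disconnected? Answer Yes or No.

No

Even without O, every remaining node can still reach every other (the residual graph is connected), so O is not a cut vertex.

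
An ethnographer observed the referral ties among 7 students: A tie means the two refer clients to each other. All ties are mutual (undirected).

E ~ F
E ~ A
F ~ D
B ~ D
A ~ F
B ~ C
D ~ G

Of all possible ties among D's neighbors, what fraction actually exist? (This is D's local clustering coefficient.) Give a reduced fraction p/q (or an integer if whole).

D's neighbors: B, F, and G (k = 3).
Possible neighbor pairs: C(3,2) = 3. Edges among them: none → e = 0.
Clustering(D) = 0/3 = 0.

0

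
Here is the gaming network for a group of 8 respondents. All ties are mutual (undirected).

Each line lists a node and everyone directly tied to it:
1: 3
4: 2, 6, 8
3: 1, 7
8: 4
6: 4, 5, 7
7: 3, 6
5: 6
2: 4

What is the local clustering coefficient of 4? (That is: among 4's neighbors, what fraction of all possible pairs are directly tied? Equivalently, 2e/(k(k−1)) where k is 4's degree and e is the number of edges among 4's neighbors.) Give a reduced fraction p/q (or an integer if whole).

0

4's neighbors: 2, 6, and 8 (k = 3).
Possible neighbor pairs: C(3,2) = 3. Edges among them: none → e = 0.
Clustering(4) = 0/3 = 0.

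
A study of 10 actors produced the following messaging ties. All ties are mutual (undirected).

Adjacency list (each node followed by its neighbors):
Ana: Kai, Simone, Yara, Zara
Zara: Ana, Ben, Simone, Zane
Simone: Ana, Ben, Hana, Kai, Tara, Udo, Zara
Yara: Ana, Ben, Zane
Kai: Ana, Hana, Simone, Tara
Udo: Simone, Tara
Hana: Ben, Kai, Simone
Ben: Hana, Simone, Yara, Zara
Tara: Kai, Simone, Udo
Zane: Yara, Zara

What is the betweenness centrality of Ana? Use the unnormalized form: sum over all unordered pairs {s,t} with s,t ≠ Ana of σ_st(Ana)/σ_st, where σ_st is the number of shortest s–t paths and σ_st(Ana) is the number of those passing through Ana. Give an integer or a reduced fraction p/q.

Pairs whose geodesics pass through Ana — Udo–Yara: 1/2; Simone–Yara: 1/2; Kai–Yara: 1; Kai–Zane: 2/3; Kai–Zara: 1/2; Yara–Zara: 1/3; Yara–Tara: 2/3.
All other pairs contribute 0.
Summing the contributions gives betweenness(Ana) = 25/6.

25/6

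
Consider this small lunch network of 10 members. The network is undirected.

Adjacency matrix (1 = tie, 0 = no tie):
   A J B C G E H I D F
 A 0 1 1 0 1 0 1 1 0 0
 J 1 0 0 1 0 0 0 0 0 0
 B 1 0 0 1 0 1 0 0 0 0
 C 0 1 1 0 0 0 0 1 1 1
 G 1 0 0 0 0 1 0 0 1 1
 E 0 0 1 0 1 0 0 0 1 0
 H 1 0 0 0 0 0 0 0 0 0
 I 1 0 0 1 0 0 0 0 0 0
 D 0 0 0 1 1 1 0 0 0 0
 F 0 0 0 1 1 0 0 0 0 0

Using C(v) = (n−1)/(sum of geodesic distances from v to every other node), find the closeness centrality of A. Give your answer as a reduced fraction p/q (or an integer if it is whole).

9/13

Distances from A: B:1, C:2, D:2, E:2, F:2, G:1, H:1, I:1, J:1. Sum = 13.
n = 10, so closeness = 9/13.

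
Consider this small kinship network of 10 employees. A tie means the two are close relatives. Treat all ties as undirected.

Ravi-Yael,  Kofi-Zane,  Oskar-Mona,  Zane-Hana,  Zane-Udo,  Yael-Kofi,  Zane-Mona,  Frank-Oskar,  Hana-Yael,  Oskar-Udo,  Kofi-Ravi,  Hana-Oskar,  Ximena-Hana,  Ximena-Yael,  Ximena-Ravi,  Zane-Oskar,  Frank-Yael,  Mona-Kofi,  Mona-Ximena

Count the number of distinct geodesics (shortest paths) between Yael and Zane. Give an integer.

2

The shortest distance is 2. The length-2 paths are: Yael–Kofi–Zane; Yael–Hana–Zane.
That gives 2 distinct shortest paths.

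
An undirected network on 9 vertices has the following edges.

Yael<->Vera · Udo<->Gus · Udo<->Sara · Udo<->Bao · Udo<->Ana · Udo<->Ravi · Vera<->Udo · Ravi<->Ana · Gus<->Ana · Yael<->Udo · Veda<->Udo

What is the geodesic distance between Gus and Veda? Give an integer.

One shortest route is Gus – Udo – Veda, which uses 2 edges, and Gus and Veda are not directly tied, so nothing shorter exists. So d(Gus,Veda) = 2.

2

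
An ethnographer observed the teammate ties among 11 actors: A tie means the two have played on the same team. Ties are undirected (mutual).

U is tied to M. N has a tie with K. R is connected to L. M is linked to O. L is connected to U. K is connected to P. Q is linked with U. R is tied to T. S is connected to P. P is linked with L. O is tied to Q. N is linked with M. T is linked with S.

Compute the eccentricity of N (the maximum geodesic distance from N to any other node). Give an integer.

4

Distances from N: K:1, L:3, M:1, O:2, P:2, Q:3, R:4, S:3, T:4, U:2.
The largest is 4 (to T and R), so the eccentricity of N is 4.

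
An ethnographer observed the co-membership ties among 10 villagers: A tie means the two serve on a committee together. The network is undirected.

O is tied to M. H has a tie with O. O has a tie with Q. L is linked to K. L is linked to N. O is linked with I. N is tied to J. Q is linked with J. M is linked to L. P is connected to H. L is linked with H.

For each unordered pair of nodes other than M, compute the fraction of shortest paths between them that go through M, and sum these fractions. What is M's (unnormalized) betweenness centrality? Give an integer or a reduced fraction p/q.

Pairs whose geodesics pass through M — L–I: 1/2; L–Q: 1/3; L–O: 1/2; K–I: 1/2; K–Q: 1/3; K–O: 1/2; I–N: 1/3; O–N: 1/3.
All other pairs contribute 0.
Summing the contributions gives betweenness(M) = 10/3.

10/3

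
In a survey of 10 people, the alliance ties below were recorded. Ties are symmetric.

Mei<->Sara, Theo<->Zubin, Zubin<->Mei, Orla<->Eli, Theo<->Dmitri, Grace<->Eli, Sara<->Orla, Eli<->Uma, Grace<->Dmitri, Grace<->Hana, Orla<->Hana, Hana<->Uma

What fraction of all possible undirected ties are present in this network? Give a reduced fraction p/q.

4/15

There are 12 edges and 10 nodes, so the maximum possible is C(10,2) = 45.
Density = 12/45 = 4/15.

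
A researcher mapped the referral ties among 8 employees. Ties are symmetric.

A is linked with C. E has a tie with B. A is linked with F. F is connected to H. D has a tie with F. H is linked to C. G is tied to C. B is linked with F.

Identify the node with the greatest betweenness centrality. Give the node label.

Unnormalized betweenness of each node: A:4, B:6, C:13/2, D:0, E:0, F:29/2, G:0, H:4.
F has the largest value, 29/2, making it the main broker — the node through which the most shortest paths run.

F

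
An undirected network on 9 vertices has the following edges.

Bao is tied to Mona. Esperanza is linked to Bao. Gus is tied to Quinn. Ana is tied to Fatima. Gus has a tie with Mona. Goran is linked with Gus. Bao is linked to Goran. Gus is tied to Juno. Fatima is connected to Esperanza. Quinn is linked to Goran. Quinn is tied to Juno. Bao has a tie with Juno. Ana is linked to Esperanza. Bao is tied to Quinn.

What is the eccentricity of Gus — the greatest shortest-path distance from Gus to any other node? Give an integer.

4

Distances from Gus: Ana:4, Bao:2, Esperanza:3, Fatima:4, Goran:1, Juno:1, Mona:1, Quinn:1.
The largest is 4 (to Fatima and Ana), so the eccentricity of Gus is 4.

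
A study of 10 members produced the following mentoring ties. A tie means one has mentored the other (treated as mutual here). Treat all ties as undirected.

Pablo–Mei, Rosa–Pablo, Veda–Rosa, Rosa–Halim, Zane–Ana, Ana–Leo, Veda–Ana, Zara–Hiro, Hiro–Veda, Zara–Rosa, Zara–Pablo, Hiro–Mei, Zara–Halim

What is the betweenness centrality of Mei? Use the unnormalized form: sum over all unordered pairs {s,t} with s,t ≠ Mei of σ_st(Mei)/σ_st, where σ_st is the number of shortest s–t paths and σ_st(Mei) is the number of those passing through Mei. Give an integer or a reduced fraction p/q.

Pairs whose geodesics pass through Mei — Pablo–Hiro: 1/2.
All other pairs contribute 0.
Summing the contributions gives betweenness(Mei) = 1/2.

1/2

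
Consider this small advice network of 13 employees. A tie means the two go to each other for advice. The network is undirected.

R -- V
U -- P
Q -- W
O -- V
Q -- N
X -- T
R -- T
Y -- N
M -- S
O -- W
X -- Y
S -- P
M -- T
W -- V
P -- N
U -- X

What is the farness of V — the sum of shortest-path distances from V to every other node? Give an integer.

32

Distances from V: M:3, N:3, O:1, P:4, Q:2, R:1, S:4, T:2, U:4, W:1, X:3, Y:4.
Sum = 3 + 3 + 1 + 4 + 2 + 1 + 4 + 2 + 4 + 1 + 3 + 4 = 32.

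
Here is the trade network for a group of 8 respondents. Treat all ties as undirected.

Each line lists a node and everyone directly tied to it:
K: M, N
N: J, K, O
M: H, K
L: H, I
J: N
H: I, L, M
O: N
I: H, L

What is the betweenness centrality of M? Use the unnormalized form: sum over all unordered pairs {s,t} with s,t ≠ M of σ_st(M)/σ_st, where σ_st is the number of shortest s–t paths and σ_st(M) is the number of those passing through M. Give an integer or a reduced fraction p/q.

12

Pairs whose geodesics pass through M — I–N: 1; I–O: 1; I–J: 1; I–K: 1; N–H: 1; N–L: 1; H–O: 1; H–J: 1; H–K: 1; O–L: 1; J–L: 1; K–L: 1.
All other pairs contribute 0.
Summing the contributions gives betweenness(M) = 12.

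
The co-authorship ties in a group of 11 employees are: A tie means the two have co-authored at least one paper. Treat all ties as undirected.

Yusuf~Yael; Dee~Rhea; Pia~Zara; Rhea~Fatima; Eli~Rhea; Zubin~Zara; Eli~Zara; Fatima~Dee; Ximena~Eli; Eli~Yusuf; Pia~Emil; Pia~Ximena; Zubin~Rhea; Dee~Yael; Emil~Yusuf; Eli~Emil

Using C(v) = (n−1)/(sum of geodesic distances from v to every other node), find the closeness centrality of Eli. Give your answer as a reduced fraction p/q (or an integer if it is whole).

Distances from Eli: Dee:2, Emil:1, Fatima:2, Pia:2, Rhea:1, Ximena:1, Yael:2, Yusuf:1, Zara:1, Zubin:2. Sum = 15.
n = 11, so closeness = 10/15 = 2/3.

2/3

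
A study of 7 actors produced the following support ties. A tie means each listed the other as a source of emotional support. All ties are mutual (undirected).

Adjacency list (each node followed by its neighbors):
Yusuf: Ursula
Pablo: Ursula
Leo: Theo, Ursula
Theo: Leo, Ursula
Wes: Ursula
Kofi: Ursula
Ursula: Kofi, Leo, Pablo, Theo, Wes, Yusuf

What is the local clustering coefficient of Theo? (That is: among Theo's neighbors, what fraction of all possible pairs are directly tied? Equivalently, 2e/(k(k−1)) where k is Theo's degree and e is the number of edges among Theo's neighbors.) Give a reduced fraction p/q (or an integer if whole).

Theo's neighbors: Leo and Ursula (k = 2).
Possible neighbor pairs: C(2,2) = 1. Edges among them: Leo–Ursula → e = 1.
Clustering(Theo) = 1/1.

1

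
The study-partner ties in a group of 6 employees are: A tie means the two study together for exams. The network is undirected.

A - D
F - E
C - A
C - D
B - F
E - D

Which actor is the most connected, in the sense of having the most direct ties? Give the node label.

Degrees — A:2, B:1, C:2, D:3, E:2, F:2.
The maximum is 3, attained only by D.

D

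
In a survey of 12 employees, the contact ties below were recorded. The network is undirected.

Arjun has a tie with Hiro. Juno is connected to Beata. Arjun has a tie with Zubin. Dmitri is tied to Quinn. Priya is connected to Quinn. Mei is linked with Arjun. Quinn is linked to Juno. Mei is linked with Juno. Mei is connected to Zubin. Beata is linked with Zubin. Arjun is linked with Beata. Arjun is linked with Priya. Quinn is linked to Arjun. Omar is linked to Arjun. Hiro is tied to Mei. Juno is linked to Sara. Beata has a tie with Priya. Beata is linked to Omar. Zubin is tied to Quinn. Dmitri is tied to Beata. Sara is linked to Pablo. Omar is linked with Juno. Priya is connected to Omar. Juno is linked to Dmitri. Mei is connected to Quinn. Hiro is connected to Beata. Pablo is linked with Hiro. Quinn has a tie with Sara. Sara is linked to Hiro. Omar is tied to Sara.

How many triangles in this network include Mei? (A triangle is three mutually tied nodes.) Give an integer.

5

Mei's neighbors: Arjun, Hiro, Juno, Quinn, and Zubin.
Neighbor pairs that are themselves tied: Mei–Arjun–Hiro; Mei–Arjun–Quinn; Mei–Arjun–Zubin; Mei–Juno–Quinn; Mei–Quinn–Zubin. Each forms one triangle with Mei, for 5 in total.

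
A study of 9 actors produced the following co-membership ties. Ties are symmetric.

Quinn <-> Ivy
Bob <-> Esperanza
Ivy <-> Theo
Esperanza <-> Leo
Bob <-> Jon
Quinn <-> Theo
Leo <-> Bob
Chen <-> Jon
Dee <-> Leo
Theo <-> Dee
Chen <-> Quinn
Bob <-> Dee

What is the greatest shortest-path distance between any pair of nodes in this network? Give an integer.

4

Eccentricity of each node (its greatest distance to any other): Bob:3, Chen:3, Dee:3, Esperanza:4, Ivy:4, Jon:3, Leo:3, Quinn:4, Theo:3.
The maximum eccentricity is 4, realized for instance by the pair Ivy–Esperanza via Ivy – Theo – Dee – Bob – Esperanza. So the diameter is 4.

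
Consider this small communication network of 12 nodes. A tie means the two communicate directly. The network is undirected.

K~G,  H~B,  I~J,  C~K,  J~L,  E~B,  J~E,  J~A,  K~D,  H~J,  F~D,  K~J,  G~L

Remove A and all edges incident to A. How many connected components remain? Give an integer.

A's neighbors (J) remain reachable from one another through other ties, so the rest of the network stays in one piece.

1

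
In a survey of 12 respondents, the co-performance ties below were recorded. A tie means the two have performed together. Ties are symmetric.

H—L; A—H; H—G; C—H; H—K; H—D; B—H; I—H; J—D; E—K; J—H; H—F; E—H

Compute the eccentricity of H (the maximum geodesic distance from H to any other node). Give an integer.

1

Distances from H: A:1, B:1, C:1, D:1, E:1, F:1, G:1, I:1, J:1, K:1, L:1.
The largest is 1 (to C, I, A, L, B, F, E, K, G, J, and D), so the eccentricity of H is 1.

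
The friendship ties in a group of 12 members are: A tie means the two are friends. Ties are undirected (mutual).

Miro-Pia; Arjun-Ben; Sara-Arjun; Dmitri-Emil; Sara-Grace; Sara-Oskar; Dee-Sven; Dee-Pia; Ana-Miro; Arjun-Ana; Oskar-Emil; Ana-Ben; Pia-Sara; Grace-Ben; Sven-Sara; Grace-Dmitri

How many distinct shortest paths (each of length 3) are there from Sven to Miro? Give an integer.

The shortest distance is 3. The length-3 paths are: Sven–Sara–Pia–Miro; Sven–Dee–Pia–Miro.
That gives 2 distinct shortest paths.

2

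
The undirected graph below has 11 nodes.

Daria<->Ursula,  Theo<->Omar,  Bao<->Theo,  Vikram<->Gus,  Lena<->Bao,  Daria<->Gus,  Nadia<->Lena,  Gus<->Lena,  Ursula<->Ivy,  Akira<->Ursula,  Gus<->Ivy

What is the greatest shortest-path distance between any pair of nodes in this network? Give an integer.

Eccentricity of each node (its greatest distance to any other): Akira:7, Bao:5, Daria:5, Gus:4, Ivy:5, Lena:4, Nadia:5, Omar:7, Theo:6, Ursula:6, Vikram:5.
The maximum eccentricity is 7, realized for instance by the pair Akira–Omar via Akira – Ursula – Daria – Gus – Lena – Bao – Theo – Omar. So the diameter is 7.

7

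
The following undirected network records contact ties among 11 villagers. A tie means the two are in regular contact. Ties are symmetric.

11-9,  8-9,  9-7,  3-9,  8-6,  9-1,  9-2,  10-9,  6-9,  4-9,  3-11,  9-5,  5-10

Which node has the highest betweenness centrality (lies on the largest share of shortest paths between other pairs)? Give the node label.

Unnormalized betweenness of each node: 1:0, 2:0, 3:0, 4:0, 5:0, 6:0, 7:0, 8:0, 9:42, 10:0, 11:0.
9 has the largest value, 42, making it the main broker — the node through which the most shortest paths run.

9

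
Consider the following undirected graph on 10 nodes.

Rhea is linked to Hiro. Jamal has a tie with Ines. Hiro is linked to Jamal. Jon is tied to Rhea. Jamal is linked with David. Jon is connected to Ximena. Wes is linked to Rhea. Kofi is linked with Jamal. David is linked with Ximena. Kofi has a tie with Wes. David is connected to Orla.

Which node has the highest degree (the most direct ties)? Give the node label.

Degrees — David:3, Hiro:2, Ines:1, Jamal:4, Jon:2, Kofi:2, Orla:1, Rhea:3, Wes:2, Ximena:2.
The maximum is 4, attained only by Jamal.

Jamal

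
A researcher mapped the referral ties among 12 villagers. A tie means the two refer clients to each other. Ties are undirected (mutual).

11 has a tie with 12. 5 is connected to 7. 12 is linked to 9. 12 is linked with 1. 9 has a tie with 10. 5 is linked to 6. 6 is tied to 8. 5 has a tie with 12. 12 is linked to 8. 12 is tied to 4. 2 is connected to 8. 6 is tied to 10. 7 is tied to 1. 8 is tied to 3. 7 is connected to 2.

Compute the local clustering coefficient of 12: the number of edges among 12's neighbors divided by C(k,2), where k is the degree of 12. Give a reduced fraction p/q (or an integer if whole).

12's neighbors: 1, 4, 5, 8, 9, and 11 (k = 6).
Possible neighbor pairs: C(6,2) = 15. Edges among them: none → e = 0.
Clustering(12) = 0/15 = 0.

0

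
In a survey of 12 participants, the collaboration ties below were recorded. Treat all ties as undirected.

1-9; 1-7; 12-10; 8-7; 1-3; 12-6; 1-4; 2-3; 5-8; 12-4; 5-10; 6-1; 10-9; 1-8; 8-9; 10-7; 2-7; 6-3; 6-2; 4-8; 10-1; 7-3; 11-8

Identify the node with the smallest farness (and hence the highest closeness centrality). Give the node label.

Farness (sum of distances to all others) for each node — 1:15, 2:23, 3:20, 4:20, 5:23, 6:20, 7:17, 8:16, 9:20, 10:18, 11:26, 12:20.
The smallest farness is 15, for 1, so 1 has the highest closeness.

1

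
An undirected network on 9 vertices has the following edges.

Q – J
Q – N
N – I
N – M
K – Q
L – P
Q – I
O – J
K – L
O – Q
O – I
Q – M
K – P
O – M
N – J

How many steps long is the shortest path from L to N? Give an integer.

One shortest route is L – K – Q – N, which uses 3 edges, and at distance 2 from L we only reach {Q}, which does not include N. So d(L,N) = 3.

3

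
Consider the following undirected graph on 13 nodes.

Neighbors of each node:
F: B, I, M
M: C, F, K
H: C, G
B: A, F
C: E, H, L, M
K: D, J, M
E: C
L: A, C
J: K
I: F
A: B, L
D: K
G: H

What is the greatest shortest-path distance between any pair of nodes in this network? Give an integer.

Eccentricity of each node (its greatest distance to any other): A:5, B:5, C:3, D:5, E:4, F:4, G:5, H:4, I:5, J:5, K:4, L:4, M:3.
The maximum eccentricity is 5, realized for instance by the pair I–G via I – F – M – C – H – G. So the diameter is 5.

5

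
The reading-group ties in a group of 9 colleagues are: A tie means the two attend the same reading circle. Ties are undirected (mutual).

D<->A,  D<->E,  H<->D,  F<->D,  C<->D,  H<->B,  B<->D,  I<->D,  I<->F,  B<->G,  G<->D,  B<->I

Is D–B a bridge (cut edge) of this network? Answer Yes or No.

Even without that edge, D still reaches B via D – H – B, so the network stays connected. Not a bridge.

No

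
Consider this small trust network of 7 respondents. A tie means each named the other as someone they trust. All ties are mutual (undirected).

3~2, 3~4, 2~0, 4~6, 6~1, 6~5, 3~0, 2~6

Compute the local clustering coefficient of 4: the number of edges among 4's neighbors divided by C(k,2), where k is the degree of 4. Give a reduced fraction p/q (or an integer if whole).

0

4's neighbors: 3 and 6 (k = 2).
Possible neighbor pairs: C(2,2) = 1. Edges among them: none → e = 0.
Clustering(4) = 0/1.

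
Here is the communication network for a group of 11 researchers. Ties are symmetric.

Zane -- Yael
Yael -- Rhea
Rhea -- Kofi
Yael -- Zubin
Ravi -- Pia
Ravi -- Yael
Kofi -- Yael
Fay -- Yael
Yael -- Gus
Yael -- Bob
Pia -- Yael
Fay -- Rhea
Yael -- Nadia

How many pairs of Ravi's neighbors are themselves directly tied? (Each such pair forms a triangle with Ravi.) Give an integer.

1

Ravi's neighbors: Pia and Yael.
Neighbor pairs that are themselves tied: Ravi–Pia–Yael. Each forms one triangle with Ravi, for 1 in total.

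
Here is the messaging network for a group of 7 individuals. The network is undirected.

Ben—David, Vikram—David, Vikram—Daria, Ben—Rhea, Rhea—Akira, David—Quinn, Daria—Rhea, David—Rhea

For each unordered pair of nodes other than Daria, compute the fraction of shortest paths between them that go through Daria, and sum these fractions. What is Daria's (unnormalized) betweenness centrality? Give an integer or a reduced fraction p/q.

Pairs whose geodesics pass through Daria — Vikram–Rhea: 1/2; Vikram–Akira: 1/2.
All other pairs contribute 0.
Summing the contributions gives betweenness(Daria) = 1.

1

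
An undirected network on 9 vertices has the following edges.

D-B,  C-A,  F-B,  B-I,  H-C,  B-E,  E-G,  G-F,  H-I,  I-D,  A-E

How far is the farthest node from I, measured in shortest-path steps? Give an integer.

3

Distances from I: A:3, B:1, C:2, D:1, E:2, F:2, G:3, H:1.
The largest is 3 (to G and A), so the eccentricity of I is 3.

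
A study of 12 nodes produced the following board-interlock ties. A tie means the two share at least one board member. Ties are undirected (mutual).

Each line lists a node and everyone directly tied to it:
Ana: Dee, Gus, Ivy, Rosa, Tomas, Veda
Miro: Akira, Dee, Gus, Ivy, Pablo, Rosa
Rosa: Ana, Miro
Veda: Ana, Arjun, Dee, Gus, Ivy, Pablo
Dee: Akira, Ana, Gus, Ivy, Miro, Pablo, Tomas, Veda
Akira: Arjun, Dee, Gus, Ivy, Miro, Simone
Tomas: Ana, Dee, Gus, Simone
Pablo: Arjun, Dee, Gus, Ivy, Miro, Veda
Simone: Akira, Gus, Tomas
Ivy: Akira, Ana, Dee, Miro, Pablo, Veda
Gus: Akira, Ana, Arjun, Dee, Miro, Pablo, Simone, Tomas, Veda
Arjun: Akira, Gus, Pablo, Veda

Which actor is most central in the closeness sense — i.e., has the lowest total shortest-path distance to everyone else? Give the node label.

Gus

Farness (sum of distances to all others) for each node — Akira:16, Ana:16, Arjun:19, Dee:14, Gus:13, Ivy:16, Miro:16, Pablo:16, Rosa:22, Simone:20, Tomas:18, Veda:16.
The smallest farness is 13, for Gus, so Gus has the highest closeness.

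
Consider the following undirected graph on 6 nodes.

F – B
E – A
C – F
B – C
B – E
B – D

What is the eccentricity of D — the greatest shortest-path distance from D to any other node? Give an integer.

Distances from D: A:3, B:1, C:2, E:2, F:2.
The largest is 3 (to A), so the eccentricity of D is 3.

3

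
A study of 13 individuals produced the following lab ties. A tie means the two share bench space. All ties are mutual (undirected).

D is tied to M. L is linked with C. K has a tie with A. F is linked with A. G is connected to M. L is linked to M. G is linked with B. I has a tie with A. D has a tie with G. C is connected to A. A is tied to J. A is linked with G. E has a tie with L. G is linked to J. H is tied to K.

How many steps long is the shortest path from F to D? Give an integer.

One shortest route is F – A – G – D, which uses 3 edges, and at distance 2 from F we only reach {C, G, I, J, K}, which does not include D. So d(F,D) = 3.

3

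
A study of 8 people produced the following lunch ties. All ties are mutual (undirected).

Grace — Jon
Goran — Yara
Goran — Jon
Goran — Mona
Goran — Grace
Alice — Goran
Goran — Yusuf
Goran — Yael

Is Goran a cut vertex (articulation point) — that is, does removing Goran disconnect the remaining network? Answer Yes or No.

Yes

Removing Goran leaves {Grace and Jon} with no path to {Mona}, so the network splits into 6 components. Goran is a cut vertex.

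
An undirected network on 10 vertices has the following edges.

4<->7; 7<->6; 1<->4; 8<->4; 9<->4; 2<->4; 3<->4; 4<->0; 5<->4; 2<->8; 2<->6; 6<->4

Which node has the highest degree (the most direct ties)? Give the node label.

Degrees — 0:1, 1:1, 2:3, 3:1, 4:9, 5:1, 6:3, 7:2, 8:2, 9:1.
The maximum is 9, attained only by 4.

4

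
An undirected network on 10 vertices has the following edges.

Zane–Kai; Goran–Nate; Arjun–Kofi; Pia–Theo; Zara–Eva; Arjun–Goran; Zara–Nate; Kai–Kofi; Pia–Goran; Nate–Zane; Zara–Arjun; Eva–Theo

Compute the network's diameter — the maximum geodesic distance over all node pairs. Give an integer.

5

Eccentricity of each node (its greatest distance to any other): Arjun:3, Eva:4, Goran:3, Kai:5, Kofi:4, Nate:3, Pia:4, Theo:5, Zane:4, Zara:3.
The maximum eccentricity is 5, realized for instance by the pair Kai–Theo via Kai – Zane – Nate – Goran – Pia – Theo. So the diameter is 5.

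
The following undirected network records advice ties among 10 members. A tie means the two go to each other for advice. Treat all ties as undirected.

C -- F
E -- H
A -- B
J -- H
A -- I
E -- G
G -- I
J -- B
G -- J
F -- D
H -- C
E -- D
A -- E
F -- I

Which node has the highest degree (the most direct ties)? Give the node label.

Degrees — A:3, B:2, C:2, D:2, E:4, F:3, G:3, H:3, I:3, J:3.
The maximum is 4, attained only by E.

E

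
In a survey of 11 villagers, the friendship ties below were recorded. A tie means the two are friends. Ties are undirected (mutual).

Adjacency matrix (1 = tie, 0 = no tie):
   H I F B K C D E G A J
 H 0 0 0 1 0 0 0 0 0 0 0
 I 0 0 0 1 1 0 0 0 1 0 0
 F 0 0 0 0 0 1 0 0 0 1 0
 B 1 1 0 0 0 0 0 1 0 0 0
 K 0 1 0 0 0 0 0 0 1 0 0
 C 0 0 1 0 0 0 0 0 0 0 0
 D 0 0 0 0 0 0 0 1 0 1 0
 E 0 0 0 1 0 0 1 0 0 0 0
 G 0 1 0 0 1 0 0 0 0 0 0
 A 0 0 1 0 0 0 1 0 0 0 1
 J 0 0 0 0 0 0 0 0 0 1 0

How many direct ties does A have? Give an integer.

3

A is directly tied to D, F, and J. That is 3 neighbors, so the degree of A is 3.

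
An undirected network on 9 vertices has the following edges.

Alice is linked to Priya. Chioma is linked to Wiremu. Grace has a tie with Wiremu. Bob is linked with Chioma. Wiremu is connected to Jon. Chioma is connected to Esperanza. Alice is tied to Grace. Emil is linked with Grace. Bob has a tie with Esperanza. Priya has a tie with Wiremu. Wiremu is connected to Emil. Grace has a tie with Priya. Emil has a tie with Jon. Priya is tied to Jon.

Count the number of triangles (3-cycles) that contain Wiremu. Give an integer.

4

Wiremu's neighbors: Chioma, Emil, Grace, Jon, and Priya.
Neighbor pairs that are themselves tied: Wiremu–Emil–Grace; Wiremu–Emil–Jon; Wiremu–Grace–Priya; Wiremu–Jon–Priya. Each forms one triangle with Wiremu, for 4 in total.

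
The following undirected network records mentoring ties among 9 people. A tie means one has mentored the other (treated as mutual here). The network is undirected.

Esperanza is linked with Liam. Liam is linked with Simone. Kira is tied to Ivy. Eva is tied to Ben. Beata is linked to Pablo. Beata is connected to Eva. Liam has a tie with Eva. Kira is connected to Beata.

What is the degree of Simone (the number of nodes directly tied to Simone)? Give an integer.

Simone is directly tied to Liam. That is 1 neighbor, so the degree of Simone is 1.

1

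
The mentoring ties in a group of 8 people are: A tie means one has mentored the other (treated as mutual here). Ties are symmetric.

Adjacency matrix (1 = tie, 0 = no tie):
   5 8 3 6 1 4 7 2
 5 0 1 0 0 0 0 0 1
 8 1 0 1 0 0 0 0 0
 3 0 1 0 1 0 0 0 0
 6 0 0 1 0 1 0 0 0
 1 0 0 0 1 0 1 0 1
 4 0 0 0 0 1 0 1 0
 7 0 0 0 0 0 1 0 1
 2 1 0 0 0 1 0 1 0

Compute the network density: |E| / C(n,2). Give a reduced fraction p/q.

9/28

There are 9 edges and 8 nodes, so the maximum possible is C(8,2) = 28.
Density = 9/28.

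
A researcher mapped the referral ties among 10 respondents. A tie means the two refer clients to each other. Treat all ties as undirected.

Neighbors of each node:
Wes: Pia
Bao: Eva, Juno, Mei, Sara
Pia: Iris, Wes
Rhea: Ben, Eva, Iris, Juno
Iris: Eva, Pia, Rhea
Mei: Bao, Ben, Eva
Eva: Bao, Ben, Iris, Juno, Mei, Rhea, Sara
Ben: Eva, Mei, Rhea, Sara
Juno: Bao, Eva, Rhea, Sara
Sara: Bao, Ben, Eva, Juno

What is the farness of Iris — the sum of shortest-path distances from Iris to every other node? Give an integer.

Distances from Iris: Bao:2, Ben:2, Eva:1, Juno:2, Mei:2, Pia:1, Rhea:1, Sara:2, Wes:2.
Sum = 2 + 2 + 1 + 2 + 2 + 1 + 1 + 2 + 2 = 15.

15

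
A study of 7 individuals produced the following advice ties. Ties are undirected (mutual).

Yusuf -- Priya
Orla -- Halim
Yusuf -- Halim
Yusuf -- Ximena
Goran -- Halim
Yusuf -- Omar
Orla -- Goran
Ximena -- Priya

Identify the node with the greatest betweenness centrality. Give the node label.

Unnormalized betweenness of each node: Goran:0, Halim:8, Omar:0, Orla:0, Priya:0, Ximena:0, Yusuf:11.
Yusuf has the largest value, 11, making it the main broker — the node through which the most shortest paths run.

Yusuf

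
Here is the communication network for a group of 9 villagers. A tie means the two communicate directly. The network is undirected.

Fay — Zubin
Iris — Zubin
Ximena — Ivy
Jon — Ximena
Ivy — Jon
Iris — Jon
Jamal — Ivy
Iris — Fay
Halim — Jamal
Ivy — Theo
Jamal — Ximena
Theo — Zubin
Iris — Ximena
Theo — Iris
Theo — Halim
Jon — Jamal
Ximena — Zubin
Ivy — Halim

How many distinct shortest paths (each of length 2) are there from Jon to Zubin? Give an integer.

2

The shortest distance is 2. The length-2 paths are: Jon–Iris–Zubin; Jon–Ximena–Zubin.
That gives 2 distinct shortest paths.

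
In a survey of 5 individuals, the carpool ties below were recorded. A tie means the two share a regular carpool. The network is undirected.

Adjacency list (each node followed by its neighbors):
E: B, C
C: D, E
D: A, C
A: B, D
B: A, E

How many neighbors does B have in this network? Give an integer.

B is directly tied to A and E. That is 2 neighbors, so the degree of B is 2.

2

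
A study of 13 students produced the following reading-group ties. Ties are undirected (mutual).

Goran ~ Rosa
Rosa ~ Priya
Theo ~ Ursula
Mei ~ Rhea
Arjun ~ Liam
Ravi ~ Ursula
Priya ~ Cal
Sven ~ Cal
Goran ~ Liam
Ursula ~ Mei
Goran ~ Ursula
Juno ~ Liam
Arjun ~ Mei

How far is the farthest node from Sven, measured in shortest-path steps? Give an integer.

Distances from Sven: Arjun:6, Cal:1, Goran:4, Juno:6, Liam:5, Mei:6, Priya:2, Ravi:6, Rhea:7, Rosa:3, Theo:6, Ursula:5.
The largest is 7 (to Rhea), so the eccentricity of Sven is 7.

7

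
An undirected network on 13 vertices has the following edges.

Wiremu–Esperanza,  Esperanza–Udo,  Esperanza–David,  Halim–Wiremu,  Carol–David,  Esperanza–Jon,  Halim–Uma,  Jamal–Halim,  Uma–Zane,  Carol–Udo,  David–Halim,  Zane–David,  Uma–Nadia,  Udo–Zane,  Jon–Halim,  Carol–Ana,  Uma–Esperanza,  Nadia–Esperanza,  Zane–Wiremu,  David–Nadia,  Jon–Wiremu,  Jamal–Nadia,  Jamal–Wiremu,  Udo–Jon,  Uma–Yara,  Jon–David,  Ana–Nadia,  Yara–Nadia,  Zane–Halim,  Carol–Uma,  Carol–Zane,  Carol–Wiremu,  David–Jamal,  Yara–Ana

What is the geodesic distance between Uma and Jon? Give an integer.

One shortest route is Uma – Halim – Jon, which uses 2 edges, and Uma and Jon are not directly tied, so nothing shorter exists. So d(Uma,Jon) = 2.

2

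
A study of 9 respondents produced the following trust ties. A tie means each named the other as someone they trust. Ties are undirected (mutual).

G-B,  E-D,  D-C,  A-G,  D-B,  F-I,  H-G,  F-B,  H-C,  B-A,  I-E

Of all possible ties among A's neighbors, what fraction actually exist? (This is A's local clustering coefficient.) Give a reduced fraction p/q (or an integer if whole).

1

A's neighbors: B and G (k = 2).
Possible neighbor pairs: C(2,2) = 1. Edges among them: B–G → e = 1.
Clustering(A) = 1/1.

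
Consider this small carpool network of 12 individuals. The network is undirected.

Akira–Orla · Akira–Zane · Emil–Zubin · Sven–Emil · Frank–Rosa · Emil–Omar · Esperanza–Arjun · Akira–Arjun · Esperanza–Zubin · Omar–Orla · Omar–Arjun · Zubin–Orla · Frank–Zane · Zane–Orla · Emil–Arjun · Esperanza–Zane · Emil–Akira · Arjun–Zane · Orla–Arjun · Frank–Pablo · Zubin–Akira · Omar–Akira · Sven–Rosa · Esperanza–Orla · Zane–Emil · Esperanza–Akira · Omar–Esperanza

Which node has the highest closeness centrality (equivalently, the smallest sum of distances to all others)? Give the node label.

Zane

Farness (sum of distances to all others) for each node — Akira:17, Arjun:18, Emil:17, Esperanza:19, Frank:21, Omar:21, Orla:19, Pablo:31, Rosa:26, Sven:23, Zane:16, Zubin:22.
The smallest farness is 16, for Zane, so Zane has the highest closeness.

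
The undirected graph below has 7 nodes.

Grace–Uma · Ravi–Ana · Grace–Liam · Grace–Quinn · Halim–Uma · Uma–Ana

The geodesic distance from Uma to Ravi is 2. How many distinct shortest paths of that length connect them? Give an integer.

The shortest distance is 2, and the only length-2 path is Uma–Ana–Ravi. So there is exactly 1 shortest path.

1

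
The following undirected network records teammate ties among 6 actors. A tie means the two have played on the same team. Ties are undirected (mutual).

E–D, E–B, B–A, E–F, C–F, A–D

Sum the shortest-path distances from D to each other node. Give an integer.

Distances from D: A:1, B:2, C:3, E:1, F:2.
Sum = 1 + 2 + 3 + 1 + 2 = 9.

9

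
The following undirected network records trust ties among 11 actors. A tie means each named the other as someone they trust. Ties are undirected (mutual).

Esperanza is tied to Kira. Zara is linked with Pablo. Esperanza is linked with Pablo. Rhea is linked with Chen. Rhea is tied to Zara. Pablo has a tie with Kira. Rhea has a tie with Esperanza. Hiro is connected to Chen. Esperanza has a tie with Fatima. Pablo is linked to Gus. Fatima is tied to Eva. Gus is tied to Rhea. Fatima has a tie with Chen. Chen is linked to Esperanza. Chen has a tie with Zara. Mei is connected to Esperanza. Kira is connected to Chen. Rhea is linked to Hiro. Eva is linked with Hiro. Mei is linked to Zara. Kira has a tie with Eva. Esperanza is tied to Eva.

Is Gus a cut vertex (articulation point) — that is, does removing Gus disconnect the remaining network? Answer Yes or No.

No

Even without Gus, every remaining node can still reach every other (the residual graph is connected), so Gus is not a cut vertex.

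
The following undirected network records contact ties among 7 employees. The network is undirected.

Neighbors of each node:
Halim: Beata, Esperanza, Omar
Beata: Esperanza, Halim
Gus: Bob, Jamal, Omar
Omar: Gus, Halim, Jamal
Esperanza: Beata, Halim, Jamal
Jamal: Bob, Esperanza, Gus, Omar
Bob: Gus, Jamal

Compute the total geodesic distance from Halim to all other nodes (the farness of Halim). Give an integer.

10

Distances from Halim: Beata:1, Bob:3, Esperanza:1, Gus:2, Jamal:2, Omar:1.
Sum = 1 + 3 + 1 + 2 + 2 + 1 = 10.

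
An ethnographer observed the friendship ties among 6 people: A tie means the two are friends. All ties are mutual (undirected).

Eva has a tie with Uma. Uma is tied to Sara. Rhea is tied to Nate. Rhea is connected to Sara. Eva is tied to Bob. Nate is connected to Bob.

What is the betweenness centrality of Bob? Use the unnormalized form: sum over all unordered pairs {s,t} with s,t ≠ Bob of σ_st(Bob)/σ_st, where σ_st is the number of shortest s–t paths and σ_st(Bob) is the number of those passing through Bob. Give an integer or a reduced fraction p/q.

2

Pairs whose geodesics pass through Bob — Rhea–Eva: 1/2; Nate–Eva: 1; Nate–Uma: 1/2.
All other pairs contribute 0.
Summing the contributions gives betweenness(Bob) = 2.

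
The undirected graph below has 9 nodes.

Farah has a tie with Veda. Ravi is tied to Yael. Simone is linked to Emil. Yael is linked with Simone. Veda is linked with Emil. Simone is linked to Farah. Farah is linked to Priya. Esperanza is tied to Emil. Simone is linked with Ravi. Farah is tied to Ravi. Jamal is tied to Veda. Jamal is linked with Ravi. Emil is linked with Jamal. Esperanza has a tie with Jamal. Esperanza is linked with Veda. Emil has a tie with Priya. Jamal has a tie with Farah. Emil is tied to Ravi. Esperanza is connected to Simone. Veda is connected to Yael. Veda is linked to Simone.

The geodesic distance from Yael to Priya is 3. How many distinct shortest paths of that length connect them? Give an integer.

6

The shortest distance is 3. The length-3 paths are: Yael–Ravi–Emil–Priya; Yael–Veda–Emil–Priya; Yael–Simone–Emil–Priya; Yael–Ravi–Farah–Priya; Yael–Veda–Farah–Priya; Yael–Simone–Farah–Priya.
That gives 6 distinct shortest paths.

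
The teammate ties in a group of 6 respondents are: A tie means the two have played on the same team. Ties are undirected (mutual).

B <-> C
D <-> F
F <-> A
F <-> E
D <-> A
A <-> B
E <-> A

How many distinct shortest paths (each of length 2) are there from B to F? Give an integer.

1

The shortest distance is 2, and the only length-2 path is B–A–F. So there is exactly 1 shortest path.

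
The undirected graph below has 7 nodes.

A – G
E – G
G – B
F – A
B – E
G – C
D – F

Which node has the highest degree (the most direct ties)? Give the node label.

Degrees — A:2, B:2, C:1, D:1, E:2, F:2, G:4.
The maximum is 4, attained only by G.

G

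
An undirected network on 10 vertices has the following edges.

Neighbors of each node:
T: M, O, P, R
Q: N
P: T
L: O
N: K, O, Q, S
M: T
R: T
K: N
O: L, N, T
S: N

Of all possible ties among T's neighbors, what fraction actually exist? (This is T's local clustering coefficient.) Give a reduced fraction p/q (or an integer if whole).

0

T's neighbors: M, O, P, and R (k = 4).
Possible neighbor pairs: C(4,2) = 6. Edges among them: none → e = 0.
Clustering(T) = 0/6 = 0.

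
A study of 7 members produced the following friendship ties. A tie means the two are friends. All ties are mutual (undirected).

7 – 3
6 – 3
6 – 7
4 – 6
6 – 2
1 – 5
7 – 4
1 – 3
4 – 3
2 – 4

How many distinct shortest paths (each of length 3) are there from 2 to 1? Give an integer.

2

The shortest distance is 3. The length-3 paths are: 2–6–3–1; 2–4–3–1.
That gives 2 distinct shortest paths.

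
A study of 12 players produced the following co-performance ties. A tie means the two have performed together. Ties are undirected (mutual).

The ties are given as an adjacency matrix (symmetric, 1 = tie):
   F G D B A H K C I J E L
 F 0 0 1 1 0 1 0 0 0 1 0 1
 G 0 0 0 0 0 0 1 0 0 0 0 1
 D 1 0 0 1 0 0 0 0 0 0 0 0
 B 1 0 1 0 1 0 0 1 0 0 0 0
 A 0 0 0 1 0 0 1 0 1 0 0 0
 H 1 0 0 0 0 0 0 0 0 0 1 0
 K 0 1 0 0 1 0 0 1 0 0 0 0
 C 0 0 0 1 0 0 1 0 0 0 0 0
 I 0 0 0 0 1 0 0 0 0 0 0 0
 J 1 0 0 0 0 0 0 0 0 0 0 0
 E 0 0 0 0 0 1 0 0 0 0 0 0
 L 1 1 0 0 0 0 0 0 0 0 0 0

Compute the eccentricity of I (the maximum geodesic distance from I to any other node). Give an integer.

Distances from I: A:1, B:2, C:3, D:3, E:5, F:3, G:3, H:4, J:4, K:2, L:4.
The largest is 5 (to E), so the eccentricity of I is 5.

5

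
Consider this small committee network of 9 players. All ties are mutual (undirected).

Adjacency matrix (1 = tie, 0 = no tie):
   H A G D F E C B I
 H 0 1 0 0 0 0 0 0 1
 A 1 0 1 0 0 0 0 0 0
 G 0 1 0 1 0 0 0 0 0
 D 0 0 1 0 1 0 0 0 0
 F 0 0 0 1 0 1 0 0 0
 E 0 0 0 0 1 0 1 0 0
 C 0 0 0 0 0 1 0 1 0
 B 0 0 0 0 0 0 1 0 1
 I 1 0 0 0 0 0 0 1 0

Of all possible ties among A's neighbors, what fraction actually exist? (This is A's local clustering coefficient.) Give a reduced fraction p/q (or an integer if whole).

0

A's neighbors: G and H (k = 2).
Possible neighbor pairs: C(2,2) = 1. Edges among them: none → e = 0.
Clustering(A) = 0/1.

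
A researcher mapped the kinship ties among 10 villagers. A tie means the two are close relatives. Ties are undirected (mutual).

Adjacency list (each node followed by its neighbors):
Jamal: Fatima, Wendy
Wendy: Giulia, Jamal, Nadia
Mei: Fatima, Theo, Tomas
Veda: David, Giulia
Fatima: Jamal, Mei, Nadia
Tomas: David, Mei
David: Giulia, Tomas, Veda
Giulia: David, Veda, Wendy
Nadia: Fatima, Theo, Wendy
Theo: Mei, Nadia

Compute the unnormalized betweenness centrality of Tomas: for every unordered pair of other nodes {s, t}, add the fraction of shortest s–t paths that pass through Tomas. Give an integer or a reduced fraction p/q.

35/6

Pairs whose geodesics pass through Tomas — Veda–Mei: 1; Veda–Theo: 1/2; Veda–Fatima: 1/3; David–Mei: 1; David–Theo: 1; David–Fatima: 1; Mei–Giulia: 1.
All other pairs contribute 0.
Summing the contributions gives betweenness(Tomas) = 35/6.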